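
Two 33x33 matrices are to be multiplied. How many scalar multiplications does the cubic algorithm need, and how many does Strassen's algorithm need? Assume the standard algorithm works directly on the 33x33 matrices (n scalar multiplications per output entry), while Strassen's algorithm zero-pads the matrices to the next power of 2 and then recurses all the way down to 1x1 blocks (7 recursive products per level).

Matrix multiplication for 33x33 matrices:

Strassen's algorithm requires power-of-2 dimensions. Pad 33x33 to 64x64 (next power of 2).

Standard algorithm: 33^3 = 35937 multiplications
Strassen's algorithm: 7^(log2(64)) = 7^6 = 117649 multiplications
Difference: 35937 - 117649 = -81712 (Strassen uses MORE here due to padding overhead — for small or just-over-power-of-2 n, padding can outweigh the per-level savings)

Standard: 35937 multiplications (33^3). Strassen: 117649 multiplications (7^6, after padding to 64x64). Strassen reduces 8 recursive multiplications to 7 at each level.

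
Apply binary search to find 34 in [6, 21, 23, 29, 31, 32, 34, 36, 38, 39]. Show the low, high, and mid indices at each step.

Binary search for 34 in [6, 21, 23, 29, 31, 32, 34, 36, 38, 39]:

lo=0, hi=9, mid=4, arr[mid]=31 -> 31 < 34, search right half
lo=5, hi=9, mid=7, arr[mid]=36 -> 36 > 34, search left half
lo=5, hi=6, mid=5, arr[mid]=32 -> 32 < 34, search right half
lo=6, hi=6, mid=6, arr[mid]=34 -> Found target at index 6!

Binary search finds 34 at index 6 after 4 comparisons. The search repeatedly halves the search space by comparing with the middle element.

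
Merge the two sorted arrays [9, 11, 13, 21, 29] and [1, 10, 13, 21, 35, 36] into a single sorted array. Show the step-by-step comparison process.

Merging process:

Compare 9 vs 1: take 1 from right. Merged: [1]
Compare 9 vs 10: take 9 from left. Merged: [1, 9]
Compare 11 vs 10: take 10 from right. Merged: [1, 9, 10]
Compare 11 vs 13: take 11 from left. Merged: [1, 9, 10, 11]
Compare 13 vs 13: take 13 from left. Merged: [1, 9, 10, 11, 13]
Compare 21 vs 13: take 13 from right. Merged: [1, 9, 10, 11, 13, 13]
Compare 21 vs 21: take 21 from left. Merged: [1, 9, 10, 11, 13, 13, 21]
Compare 29 vs 21: take 21 from right. Merged: [1, 9, 10, 11, 13, 13, 21, 21]
Compare 29 vs 35: take 29 from left. Merged: [1, 9, 10, 11, 13, 13, 21, 21, 29]
Append remaining from right: [35, 36]. Merged: [1, 9, 10, 11, 13, 13, 21, 21, 29, 35, 36]

Final merged array: [1, 9, 10, 11, 13, 13, 21, 21, 29, 35, 36]
Total comparisons: 9

The merged array is [1, 9, 10, 11, 13, 13, 21, 21, 29, 35, 36], requiring 9 comparisons. The merge step runs in O(n) time where n is the total number of elements.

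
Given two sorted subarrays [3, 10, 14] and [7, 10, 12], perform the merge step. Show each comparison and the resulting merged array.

Merging process:

Compare 3 vs 7: take 3 from left. Merged: [3]
Compare 10 vs 7: take 7 from right. Merged: [3, 7]
Compare 10 vs 10: take 10 from left. Merged: [3, 7, 10]
Compare 14 vs 10: take 10 from right. Merged: [3, 7, 10, 10]
Compare 14 vs 12: take 12 from right. Merged: [3, 7, 10, 10, 12]
Append remaining from left: [14]. Merged: [3, 7, 10, 10, 12, 14]

Final merged array: [3, 7, 10, 10, 12, 14]
Total comparisons: 5

The merged array is [3, 7, 10, 10, 12, 14], requiring 5 comparisons. The merge step runs in O(n) time where n is the total number of elements.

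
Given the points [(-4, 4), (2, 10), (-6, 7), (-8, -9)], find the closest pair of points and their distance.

Computing all pairwise distances among 4 points:

d((-4, 4), (2, 10)) = 8.4853
d((-4, 4), (-6, 7)) = 3.6056 <-- minimum
d((-4, 4), (-8, -9)) = 13.6015
d((2, 10), (-6, 7)) = 8.544
d((2, 10), (-8, -9)) = 21.4709
d((-6, 7), (-8, -9)) = 16.1245

Closest pair: (-4, 4) and (-6, 7) with distance 3.6056

The closest pair is (-4, 4) and (-6, 7) with Euclidean distance 3.6056. For 4 points, brute-force pairwise comparison is shown above. For large n, the divide-and-conquer algorithm (sort by x, recurse on halves, check the dividing strip) achieves O(n log n).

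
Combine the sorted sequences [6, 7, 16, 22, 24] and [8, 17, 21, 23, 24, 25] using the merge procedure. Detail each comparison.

Merging process:

Compare 6 vs 8: take 6 from left. Merged: [6]
Compare 7 vs 8: take 7 from left. Merged: [6, 7]
Compare 16 vs 8: take 8 from right. Merged: [6, 7, 8]
Compare 16 vs 17: take 16 from left. Merged: [6, 7, 8, 16]
Compare 22 vs 17: take 17 from right. Merged: [6, 7, 8, 16, 17]
Compare 22 vs 21: take 21 from right. Merged: [6, 7, 8, 16, 17, 21]
Compare 22 vs 23: take 22 from left. Merged: [6, 7, 8, 16, 17, 21, 22]
Compare 24 vs 23: take 23 from right. Merged: [6, 7, 8, 16, 17, 21, 22, 23]
Compare 24 vs 24: take 24 from left. Merged: [6, 7, 8, 16, 17, 21, 22, 23, 24]
Append remaining from right: [24, 25]. Merged: [6, 7, 8, 16, 17, 21, 22, 23, 24, 24, 25]

Final merged array: [6, 7, 8, 16, 17, 21, 22, 23, 24, 24, 25]
Total comparisons: 9

The merged array is [6, 7, 8, 16, 17, 21, 22, 23, 24, 24, 25], requiring 9 comparisons. The merge step runs in O(n) time where n is the total number of elements.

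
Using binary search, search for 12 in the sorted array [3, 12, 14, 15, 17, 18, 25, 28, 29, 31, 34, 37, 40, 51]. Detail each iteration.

Binary search for 12 in [3, 12, 14, 15, 17, 18, 25, 28, 29, 31, 34, 37, 40, 51]:

lo=0, hi=13, mid=6, arr[mid]=25 -> 25 > 12, search left half
lo=0, hi=5, mid=2, arr[mid]=14 -> 14 > 12, search left half
lo=0, hi=1, mid=0, arr[mid]=3 -> 3 < 12, search right half
lo=1, hi=1, mid=1, arr[mid]=12 -> Found target at index 1!

Binary search finds 12 at index 1 after 4 comparisons. The search repeatedly halves the search space by comparing with the middle element.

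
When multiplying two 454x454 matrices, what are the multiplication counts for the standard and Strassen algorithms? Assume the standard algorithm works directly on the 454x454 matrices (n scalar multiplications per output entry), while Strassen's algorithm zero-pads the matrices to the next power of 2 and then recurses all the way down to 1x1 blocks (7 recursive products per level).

Matrix multiplication for 454x454 matrices:

Strassen's algorithm requires power-of-2 dimensions. Pad 454x454 to 512x512 (next power of 2).

Standard algorithm: 454^3 = 93576664 multiplications
Strassen's algorithm: 7^(log2(512)) = 7^9 = 40353607 multiplications
Savings: 93576664 - 40353607 = 53223057 multiplications

Standard: 93576664 multiplications (454^3). Strassen: 40353607 multiplications (7^9, after padding to 512x512). Strassen reduces 8 recursive multiplications to 7 at each level.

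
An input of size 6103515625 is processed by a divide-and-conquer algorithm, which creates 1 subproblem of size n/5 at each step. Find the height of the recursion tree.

For divide and conquer with division factor 5:

Problem sizes at each level:
Level 0: 6103515625
Level 1: 1220703125
Level 2: 244140625
Level 3: 48828125
Level 4: 9765625
Level 5: 1953125
Level 6: 390625
Level 7: 78125
Level 8: 15625
Level 9: 3125
Level 10: 625
Level 11: 125
Level 12: 25
Level 13: 5
Level 14: 1

The root is level 0 and the size-1 base case is level 14 (the tree spans levels 0 through 14, i.e. 15 levels counting the root), so the depth is the number of divisions: log_5(6103515625) = 14

The recursion tree depth is log_5(6103515625) = 14. At each level, the problem size is divided by 5, so it takes 14 divisions to reduce to a base case of size 1. The algorithm makes 1 recursive call at each level.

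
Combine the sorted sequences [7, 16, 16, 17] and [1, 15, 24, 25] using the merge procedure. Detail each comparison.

Merging process:

Compare 7 vs 1: take 1 from right. Merged: [1]
Compare 7 vs 15: take 7 from left. Merged: [1, 7]
Compare 16 vs 15: take 15 from right. Merged: [1, 7, 15]
Compare 16 vs 24: take 16 from left. Merged: [1, 7, 15, 16]
Compare 16 vs 24: take 16 from left. Merged: [1, 7, 15, 16, 16]
Compare 17 vs 24: take 17 from left. Merged: [1, 7, 15, 16, 16, 17]
Append remaining from right: [24, 25]. Merged: [1, 7, 15, 16, 16, 17, 24, 25]

Final merged array: [1, 7, 15, 16, 16, 17, 24, 25]
Total comparisons: 6

The merged array is [1, 7, 15, 16, 16, 17, 24, 25], requiring 6 comparisons. The merge step runs in O(n) time where n is the total number of elements.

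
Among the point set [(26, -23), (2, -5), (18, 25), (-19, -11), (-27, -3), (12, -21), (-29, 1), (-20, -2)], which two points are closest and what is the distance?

Computing all pairwise distances among 8 points:

d((26, -23), (2, -5)) = 30.0
d((26, -23), (18, 25)) = 48.6621
d((26, -23), (-19, -11)) = 46.5725
d((26, -23), (-27, -3)) = 56.648
d((26, -23), (12, -21)) = 14.1421
d((26, -23), (-29, 1)) = 60.0083
d((26, -23), (-20, -2)) = 50.5668
d((2, -5), (18, 25)) = 34.0
d((2, -5), (-19, -11)) = 21.8403
d((2, -5), (-27, -3)) = 29.0689
d((2, -5), (12, -21)) = 18.868
d((2, -5), (-29, 1)) = 31.5753
d((2, -5), (-20, -2)) = 22.2036
d((18, 25), (-19, -11)) = 51.6236
d((18, 25), (-27, -3)) = 53.0
d((18, 25), (12, -21)) = 46.3897
d((18, 25), (-29, 1)) = 52.7731
d((18, 25), (-20, -2)) = 46.6154
d((-19, -11), (-27, -3)) = 11.3137
d((-19, -11), (12, -21)) = 32.573
d((-19, -11), (-29, 1)) = 15.6205
d((-19, -11), (-20, -2)) = 9.0554
d((-27, -3), (12, -21)) = 42.9535
d((-27, -3), (-29, 1)) = 4.4721 <-- minimum
d((-27, -3), (-20, -2)) = 7.0711
d((12, -21), (-29, 1)) = 46.5296
d((12, -21), (-20, -2)) = 37.2156
d((-29, 1), (-20, -2)) = 9.4868

Closest pair: (-27, -3) and (-29, 1) with distance 4.4721

The closest pair is (-27, -3) and (-29, 1) with Euclidean distance 4.4721. For 8 points, brute-force pairwise comparison is shown above. For large n, the divide-and-conquer algorithm (sort by x, recurse on halves, check the dividing strip) achieves O(n log n).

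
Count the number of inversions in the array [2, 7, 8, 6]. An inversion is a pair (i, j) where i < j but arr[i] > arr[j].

Finding inversions in [2, 7, 8, 6]:

(1, 3): arr[1]=7 > arr[3]=6
(2, 3): arr[2]=8 > arr[3]=6

Total inversions: 2

The array has 2 inversion(s): (1,3), (2,3). Each pair (i,j) satisfies i < j and arr[i] > arr[j].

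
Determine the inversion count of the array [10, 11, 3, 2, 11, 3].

Finding inversions in [10, 11, 3, 2, 11, 3]:

(0, 2): arr[0]=10 > arr[2]=3
(0, 3): arr[0]=10 > arr[3]=2
(0, 5): arr[0]=10 > arr[5]=3
(1, 2): arr[1]=11 > arr[2]=3
(1, 3): arr[1]=11 > arr[3]=2
(1, 5): arr[1]=11 > arr[5]=3
(2, 3): arr[2]=3 > arr[3]=2
(4, 5): arr[4]=11 > arr[5]=3

Total inversions: 8

The array has 8 inversion(s): (0,2), (0,3), (0,5), (1,2), (1,3), (1,5), (2,3), (4,5). Each pair (i,j) satisfies i < j and arr[i] > arr[j].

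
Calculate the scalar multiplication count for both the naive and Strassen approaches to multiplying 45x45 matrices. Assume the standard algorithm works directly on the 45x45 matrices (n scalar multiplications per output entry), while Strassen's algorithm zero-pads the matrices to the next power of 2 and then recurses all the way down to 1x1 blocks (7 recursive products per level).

Matrix multiplication for 45x45 matrices:

Strassen's algorithm requires power-of-2 dimensions. Pad 45x45 to 64x64 (next power of 2).

Standard algorithm: 45^3 = 91125 multiplications
Strassen's algorithm: 7^(log2(64)) = 7^6 = 117649 multiplications
Difference: 91125 - 117649 = -26524 (Strassen uses MORE here due to padding overhead — for small or just-over-power-of-2 n, padding can outweigh the per-level savings)

Standard: 91125 multiplications (45^3). Strassen: 117649 multiplications (7^6, after padding to 64x64). Strassen reduces 8 recursive multiplications to 7 at each level.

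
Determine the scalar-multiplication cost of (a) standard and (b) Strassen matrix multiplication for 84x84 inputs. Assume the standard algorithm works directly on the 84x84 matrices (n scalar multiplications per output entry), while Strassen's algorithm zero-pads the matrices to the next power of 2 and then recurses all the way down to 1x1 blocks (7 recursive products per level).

Matrix multiplication for 84x84 matrices:

Strassen's algorithm requires power-of-2 dimensions. Pad 84x84 to 128x128 (next power of 2).

Standard algorithm: 84^3 = 592704 multiplications
Strassen's algorithm: 7^(log2(128)) = 7^7 = 823543 multiplications
Difference: 592704 - 823543 = -230839 (Strassen uses MORE here due to padding overhead — for small or just-over-power-of-2 n, padding can outweigh the per-level savings)

Standard: 592704 multiplications (84^3). Strassen: 823543 multiplications (7^7, after padding to 128x128). Strassen reduces 8 recursive multiplications to 7 at each level.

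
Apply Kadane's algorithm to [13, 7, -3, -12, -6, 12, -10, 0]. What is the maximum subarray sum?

Using Kadane's algorithm on [13, 7, -3, -12, -6, 12, -10, 0]:

Scanning through the array:
Position 1 (value 7): max_ending_here = 20, max_so_far = 20
Position 2 (value -3): max_ending_here = 17, max_so_far = 20
Position 3 (value -12): max_ending_here = 5, max_so_far = 20
Position 4 (value -6): max_ending_here = -1, max_so_far = 20
Position 5 (value 12): max_ending_here = 12, max_so_far = 20
Position 6 (value -10): max_ending_here = 2, max_so_far = 20
Position 7 (value 0): max_ending_here = 2, max_so_far = 20

Maximum subarray: [13, 7]
Maximum sum: 20

The maximum subarray is [13, 7] with sum 20. This subarray runs from index 0 to index 1.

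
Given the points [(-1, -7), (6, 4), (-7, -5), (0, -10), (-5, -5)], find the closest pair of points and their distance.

Computing all pairwise distances among 5 points:

d((-1, -7), (6, 4)) = 13.0384
d((-1, -7), (-7, -5)) = 6.3246
d((-1, -7), (0, -10)) = 3.1623
d((-1, -7), (-5, -5)) = 4.4721
d((6, 4), (-7, -5)) = 15.8114
d((6, 4), (0, -10)) = 15.2315
d((6, 4), (-5, -5)) = 14.2127
d((-7, -5), (0, -10)) = 8.6023
d((-7, -5), (-5, -5)) = 2.0 <-- minimum
d((0, -10), (-5, -5)) = 7.0711

Closest pair: (-7, -5) and (-5, -5) with distance 2.0

The closest pair is (-7, -5) and (-5, -5) with Euclidean distance 2.0. For 5 points, brute-force pairwise comparison is shown above. For large n, the divide-and-conquer algorithm (sort by x, recurse on halves, check the dividing strip) achieves O(n log n).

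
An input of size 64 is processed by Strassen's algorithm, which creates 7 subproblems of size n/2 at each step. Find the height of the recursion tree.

For divide and conquer with division factor 2:

Problem sizes at each level:
Level 0: 64
Level 1: 32
Level 2: 16
Level 3: 8
Level 4: 4
Level 5: 2
Level 6: 1

The root is level 0 and the size-1 base case is level 6 (the tree spans levels 0 through 6, i.e. 7 levels counting the root), so the depth is the number of divisions: log_2(64) = 6

The recursion tree depth is log_2(64) = 6. At each level, the problem size is divided by 2, so it takes 6 divisions to reduce to a base case of size 1. The algorithm makes 7 recursive calls at each level.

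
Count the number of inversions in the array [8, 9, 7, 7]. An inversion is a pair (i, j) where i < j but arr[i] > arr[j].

Finding inversions in [8, 9, 7, 7]:

(0, 2): arr[0]=8 > arr[2]=7
(0, 3): arr[0]=8 > arr[3]=7
(1, 2): arr[1]=9 > arr[2]=7
(1, 3): arr[1]=9 > arr[3]=7

Total inversions: 4

The array has 4 inversion(s): (0,2), (0,3), (1,2), (1,3). Each pair (i,j) satisfies i < j and arr[i] > arr[j].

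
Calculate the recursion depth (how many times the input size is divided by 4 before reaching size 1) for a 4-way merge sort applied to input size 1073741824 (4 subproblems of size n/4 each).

For divide and conquer with division factor 4:

Problem sizes at each level:
Level 0: 1073741824
Level 1: 268435456
Level 2: 67108864
Level 3: 16777216
Level 4: 4194304
Level 5: 1048576
Level 6: 262144
Level 7: 65536
Level 8: 16384
Level 9: 4096
Level 10: 1024
Level 11: 256
Level 12: 64
Level 13: 16
Level 14: 4
Level 15: 1

The root is level 0 and the size-1 base case is level 15 (the tree spans levels 0 through 15, i.e. 16 levels counting the root), so the depth is the number of divisions: log_4(1073741824) = 15

The recursion tree depth is log_4(1073741824) = 15. At each level, the problem size is divided by 4, so it takes 15 divisions to reduce to a base case of size 1. The algorithm makes 4 recursive calls at each level.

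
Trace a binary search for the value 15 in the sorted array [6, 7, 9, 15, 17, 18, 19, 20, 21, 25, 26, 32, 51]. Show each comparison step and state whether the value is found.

Binary search for 15 in [6, 7, 9, 15, 17, 18, 19, 20, 21, 25, 26, 32, 51]:

lo=0, hi=12, mid=6, arr[mid]=19 -> 19 > 15, search left half
lo=0, hi=5, mid=2, arr[mid]=9 -> 9 < 15, search right half
lo=3, hi=5, mid=4, arr[mid]=17 -> 17 > 15, search left half
lo=3, hi=3, mid=3, arr[mid]=15 -> Found target at index 3!

Binary search finds 15 at index 3 after 4 comparisons. The search repeatedly halves the search space by comparing with the middle element.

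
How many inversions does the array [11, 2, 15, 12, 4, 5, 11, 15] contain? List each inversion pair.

Finding inversions in [11, 2, 15, 12, 4, 5, 11, 15]:

(0, 1): arr[0]=11 > arr[1]=2
(0, 4): arr[0]=11 > arr[4]=4
(0, 5): arr[0]=11 > arr[5]=5
(2, 3): arr[2]=15 > arr[3]=12
(2, 4): arr[2]=15 > arr[4]=4
(2, 5): arr[2]=15 > arr[5]=5
(2, 6): arr[2]=15 > arr[6]=11
(3, 4): arr[3]=12 > arr[4]=4
(3, 5): arr[3]=12 > arr[5]=5
(3, 6): arr[3]=12 > arr[6]=11

Total inversions: 10

The array has 10 inversion(s): (0,1), (0,4), (0,5), (2,3), (2,4), (2,5), (2,6), (3,4), (3,5), (3,6). Each pair (i,j) satisfies i < j and arr[i] > arr[j].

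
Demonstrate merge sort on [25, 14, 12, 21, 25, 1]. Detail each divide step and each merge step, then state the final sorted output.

Merge sort trace:

Split: [25, 14, 12, 21, 25, 1] -> [25, 14, 12] and [21, 25, 1]
  Split: [25, 14, 12] -> [25] and [14, 12]
    Split: [14, 12] -> [14] and [12]
    Merge: [14] + [12] -> [12, 14]
  Merge: [25] + [12, 14] -> [12, 14, 25]
  Split: [21, 25, 1] -> [21] and [25, 1]
    Split: [25, 1] -> [25] and [1]
    Merge: [25] + [1] -> [1, 25]
  Merge: [21] + [1, 25] -> [1, 21, 25]
Merge: [12, 14, 25] + [1, 21, 25] -> [1, 12, 14, 21, 25, 25]

Final sorted array: [1, 12, 14, 21, 25, 25]

The merge sort proceeds by recursively splitting the array and merging sorted halves.
After all merges, the sorted array is [1, 12, 14, 21, 25, 25].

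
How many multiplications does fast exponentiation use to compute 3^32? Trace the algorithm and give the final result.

Computing 3^32 by squaring (build up from 3^1; each line after the first costs one multiplication):

3^1 = 3
3^2 = (3^1)^2 = 3^2 = 9
3^4 = (3^2)^2 = 9^2 = 81
3^8 = (3^4)^2 = 81^2 = 6561
3^16 = (3^8)^2 = 6561^2 = 43046721
3^32 = (3^16)^2 = 43046721^2 = 1853020188851841

Result: 1853020188851841
Multiplications needed: 5 (5 lines after 3^1)

3^32 = 1853020188851841. Using exponentiation by squaring, this requires 5 multiplications. The key idea: if the exponent is even, square the half-power; if odd, multiply by the base once.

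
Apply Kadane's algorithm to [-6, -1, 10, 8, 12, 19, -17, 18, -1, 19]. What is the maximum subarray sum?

Using Kadane's algorithm on [-6, -1, 10, 8, 12, 19, -17, 18, -1, 19]:

Scanning through the array:
Position 1 (value -1): max_ending_here = -1, max_so_far = -1
Position 2 (value 10): max_ending_here = 10, max_so_far = 10
Position 3 (value 8): max_ending_here = 18, max_so_far = 18
Position 4 (value 12): max_ending_here = 30, max_so_far = 30
Position 5 (value 19): max_ending_here = 49, max_so_far = 49
Position 6 (value -17): max_ending_here = 32, max_so_far = 49
Position 7 (value 18): max_ending_here = 50, max_so_far = 50
Position 8 (value -1): max_ending_here = 49, max_so_far = 50
Position 9 (value 19): max_ending_here = 68, max_so_far = 68

Maximum subarray: [10, 8, 12, 19, -17, 18, -1, 19]
Maximum sum: 68

The maximum subarray is [10, 8, 12, 19, -17, 18, -1, 19] with sum 68. This subarray runs from index 2 to index 9.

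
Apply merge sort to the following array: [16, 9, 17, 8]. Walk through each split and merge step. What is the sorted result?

Merge sort trace:

Split: [16, 9, 17, 8] -> [16, 9] and [17, 8]
  Split: [16, 9] -> [16] and [9]
  Merge: [16] + [9] -> [9, 16]
  Split: [17, 8] -> [17] and [8]
  Merge: [17] + [8] -> [8, 17]
Merge: [9, 16] + [8, 17] -> [8, 9, 16, 17]

Final sorted array: [8, 9, 16, 17]

The merge sort proceeds by recursively splitting the array and merging sorted halves.
After all merges, the sorted array is [8, 9, 16, 17].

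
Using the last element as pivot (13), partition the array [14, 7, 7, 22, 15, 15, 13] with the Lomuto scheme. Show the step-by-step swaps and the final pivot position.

Lomuto partition with pivot = 13:

Initial array: [14, 7, 7, 22, 15, 15, 13]

arr[0]=14 > 13: no swap
arr[1]=7 <= 13: swap with position 0, array becomes [7, 14, 7, 22, 15, 15, 13]
arr[2]=7 <= 13: swap with position 1, array becomes [7, 7, 14, 22, 15, 15, 13]
arr[3]=22 > 13: no swap
arr[4]=15 > 13: no swap
arr[5]=15 > 13: no swap

Place pivot at position 2: [7, 7, 13, 22, 15, 15, 14]
Pivot position: 2

After partitioning with pivot 13, the array becomes [7, 7, 13, 22, 15, 15, 14]. The pivot is placed at index 2. All elements to the left of the pivot are <= 13, and all elements to the right are > 13.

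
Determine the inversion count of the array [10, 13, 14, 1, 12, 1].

Finding inversions in [10, 13, 14, 1, 12, 1]:

(0, 3): arr[0]=10 > arr[3]=1
(0, 5): arr[0]=10 > arr[5]=1
(1, 3): arr[1]=13 > arr[3]=1
(1, 4): arr[1]=13 > arr[4]=12
(1, 5): arr[1]=13 > arr[5]=1
(2, 3): arr[2]=14 > arr[3]=1
(2, 4): arr[2]=14 > arr[4]=12
(2, 5): arr[2]=14 > arr[5]=1
(4, 5): arr[4]=12 > arr[5]=1

Total inversions: 9

The array has 9 inversion(s): (0,3), (0,5), (1,3), (1,4), (1,5), (2,3), (2,4), (2,5), (4,5). Each pair (i,j) satisfies i < j and arr[i] > arr[j].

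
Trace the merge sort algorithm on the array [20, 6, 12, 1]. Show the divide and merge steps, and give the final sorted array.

Merge sort trace:

Split: [20, 6, 12, 1] -> [20, 6] and [12, 1]
  Split: [20, 6] -> [20] and [6]
  Merge: [20] + [6] -> [6, 20]
  Split: [12, 1] -> [12] and [1]
  Merge: [12] + [1] -> [1, 12]
Merge: [6, 20] + [1, 12] -> [1, 6, 12, 20]

Final sorted array: [1, 6, 12, 20]

The merge sort proceeds by recursively splitting the array and merging sorted halves.
After all merges, the sorted array is [1, 6, 12, 20].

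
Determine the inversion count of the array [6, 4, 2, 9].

Finding inversions in [6, 4, 2, 9]:

(0, 1): arr[0]=6 > arr[1]=4
(0, 2): arr[0]=6 > arr[2]=2
(1, 2): arr[1]=4 > arr[2]=2

Total inversions: 3

The array has 3 inversion(s): (0,1), (0,2), (1,2). Each pair (i,j) satisfies i < j and arr[i] > arr[j].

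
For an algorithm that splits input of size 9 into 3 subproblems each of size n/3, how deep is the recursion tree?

For divide and conquer with division factor 3:

Problem sizes at each level:
Level 0: 9
Level 1: 3
Level 2: 1

The root is level 0 and the size-1 base case is level 2 (the tree spans levels 0 through 2, i.e. 3 levels counting the root), so the depth is the number of divisions: log_3(9) = 2

The recursion tree depth is log_3(9) = 2. At each level, the problem size is divided by 3, so it takes 2 divisions to reduce to a base case of size 1. The algorithm makes 3 recursive calls at each level.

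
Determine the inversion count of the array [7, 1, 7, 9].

Finding inversions in [7, 1, 7, 9]:

(0, 1): arr[0]=7 > arr[1]=1

Total inversions: 1

The array has 1 inversion(s): (0,1). Each pair (i,j) satisfies i < j and arr[i] > arr[j].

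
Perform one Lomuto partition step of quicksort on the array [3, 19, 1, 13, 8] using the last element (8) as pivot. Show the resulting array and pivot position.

Lomuto partition with pivot = 8:

Initial array: [3, 19, 1, 13, 8]

arr[0]=3 <= 8: swap with position 0, array becomes [3, 19, 1, 13, 8]
arr[1]=19 > 8: no swap
arr[2]=1 <= 8: swap with position 1, array becomes [3, 1, 19, 13, 8]
arr[3]=13 > 8: no swap

Place pivot at position 2: [3, 1, 8, 13, 19]
Pivot position: 2

After partitioning with pivot 8, the array becomes [3, 1, 8, 13, 19]. The pivot is placed at index 2. All elements to the left of the pivot are <= 8, and all elements to the right are > 8.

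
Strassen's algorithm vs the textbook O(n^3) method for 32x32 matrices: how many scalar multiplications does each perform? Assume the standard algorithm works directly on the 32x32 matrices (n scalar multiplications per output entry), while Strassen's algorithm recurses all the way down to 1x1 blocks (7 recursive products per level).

Matrix multiplication for 32x32 matrices:

Standard algorithm: 32^3 = 32768 multiplications
Strassen's algorithm: 7^(log2(32)) = 7^5 = 16807 multiplications
Savings: 32768 - 16807 = 15961 multiplications

Standard: 32768 multiplications (32^3). Strassen: 16807 multiplications (7^5). Strassen reduces 8 recursive multiplications to 7 at each level.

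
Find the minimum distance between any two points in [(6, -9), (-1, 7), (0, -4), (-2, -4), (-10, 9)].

Computing all pairwise distances among 5 points:

d((6, -9), (-1, 7)) = 17.4642
d((6, -9), (0, -4)) = 7.8102
d((6, -9), (-2, -4)) = 9.434
d((6, -9), (-10, 9)) = 24.0832
d((-1, 7), (0, -4)) = 11.0454
d((-1, 7), (-2, -4)) = 11.0454
d((-1, 7), (-10, 9)) = 9.2195
d((0, -4), (-2, -4)) = 2.0 <-- minimum
d((0, -4), (-10, 9)) = 16.4012
d((-2, -4), (-10, 9)) = 15.2643

Closest pair: (0, -4) and (-2, -4) with distance 2.0

The closest pair is (0, -4) and (-2, -4) with Euclidean distance 2.0. For 5 points, brute-force pairwise comparison is shown above. For large n, the divide-and-conquer algorithm (sort by x, recurse on halves, check the dividing strip) achieves O(n log n).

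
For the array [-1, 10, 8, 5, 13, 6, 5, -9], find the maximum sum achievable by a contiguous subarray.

Using Kadane's algorithm on [-1, 10, 8, 5, 13, 6, 5, -9]:

Scanning through the array:
Position 1 (value 10): max_ending_here = 10, max_so_far = 10
Position 2 (value 8): max_ending_here = 18, max_so_far = 18
Position 3 (value 5): max_ending_here = 23, max_so_far = 23
Position 4 (value 13): max_ending_here = 36, max_so_far = 36
Position 5 (value 6): max_ending_here = 42, max_so_far = 42
Position 6 (value 5): max_ending_here = 47, max_so_far = 47
Position 7 (value -9): max_ending_here = 38, max_so_far = 47

Maximum subarray: [10, 8, 5, 13, 6, 5]
Maximum sum: 47

The maximum subarray is [10, 8, 5, 13, 6, 5] with sum 47. This subarray runs from index 1 to index 6.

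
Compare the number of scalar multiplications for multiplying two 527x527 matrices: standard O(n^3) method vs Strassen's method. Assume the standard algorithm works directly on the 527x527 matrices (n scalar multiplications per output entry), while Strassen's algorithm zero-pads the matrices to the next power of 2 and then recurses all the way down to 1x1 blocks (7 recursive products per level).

Matrix multiplication for 527x527 matrices:

Strassen's algorithm requires power-of-2 dimensions. Pad 527x527 to 1024x1024 (next power of 2).

Standard algorithm: 527^3 = 146363183 multiplications
Strassen's algorithm: 7^(log2(1024)) = 7^10 = 282475249 multiplications
Difference: 146363183 - 282475249 = -136112066 (Strassen uses MORE here due to padding overhead — for small or just-over-power-of-2 n, padding can outweigh the per-level savings)

Standard: 146363183 multiplications (527^3). Strassen: 282475249 multiplications (7^10, after padding to 1024x1024). Strassen reduces 8 recursive multiplications to 7 at each level.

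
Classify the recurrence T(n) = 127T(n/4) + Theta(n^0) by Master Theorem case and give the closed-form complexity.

Master Theorem for T(n) = 127T(n/4) + O(n^0):

a = 127, b = 4, c = 0
log_b(a) = log_4(127) = 3.4943

Case 1: c = 0 < log_4(127) = 3.4943
T(n) = O(n^(log_4 127))

For T(n) = 127T(n/4) + O(n^0): log_4(127) = 3.4943. This is Case 1 of the Master Theorem (c < log_b(a), work dominated by leaves), giving O(n^(log_4 127)).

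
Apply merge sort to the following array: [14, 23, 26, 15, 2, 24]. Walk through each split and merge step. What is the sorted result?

Merge sort trace:

Split: [14, 23, 26, 15, 2, 24] -> [14, 23, 26] and [15, 2, 24]
  Split: [14, 23, 26] -> [14] and [23, 26]
    Split: [23, 26] -> [23] and [26]
    Merge: [23] + [26] -> [23, 26]
  Merge: [14] + [23, 26] -> [14, 23, 26]
  Split: [15, 2, 24] -> [15] and [2, 24]
    Split: [2, 24] -> [2] and [24]
    Merge: [2] + [24] -> [2, 24]
  Merge: [15] + [2, 24] -> [2, 15, 24]
Merge: [14, 23, 26] + [2, 15, 24] -> [2, 14, 15, 23, 24, 26]

Final sorted array: [2, 14, 15, 23, 24, 26]

The merge sort proceeds by recursively splitting the array and merging sorted halves.
After all merges, the sorted array is [2, 14, 15, 23, 24, 26].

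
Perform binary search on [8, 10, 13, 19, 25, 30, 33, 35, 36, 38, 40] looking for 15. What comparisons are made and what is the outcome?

Binary search for 15 in [8, 10, 13, 19, 25, 30, 33, 35, 36, 38, 40]:

lo=0, hi=10, mid=5, arr[mid]=30 -> 30 > 15, search left half
lo=0, hi=4, mid=2, arr[mid]=13 -> 13 < 15, search right half
lo=3, hi=4, mid=3, arr[mid]=19 -> 19 > 15, search left half
lo=3 > hi=2, target 15 not found

Binary search determines that 15 is not in the array after 3 comparisons. The search space was exhausted without finding the target.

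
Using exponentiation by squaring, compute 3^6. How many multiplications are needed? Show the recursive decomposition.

Computing 3^6 by squaring (build up from 3^1; each line after the first costs one multiplication):

3^1 = 3
3^2 = (3^1)^2 = 3^2 = 9
3^3 = 3 * 3^2 = 3 * 9 = 27
3^6 = (3^3)^2 = 27^2 = 729

Result: 729
Multiplications needed: 3 (3 lines after 3^1)

3^6 = 729. Using exponentiation by squaring, this requires 3 multiplications. The key idea: if the exponent is even, square the half-power; if odd, multiply by the base once.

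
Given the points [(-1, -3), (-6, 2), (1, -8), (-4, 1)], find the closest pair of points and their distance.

Computing all pairwise distances among 4 points:

d((-1, -3), (-6, 2)) = 7.0711
d((-1, -3), (1, -8)) = 5.3852
d((-1, -3), (-4, 1)) = 5.0
d((-6, 2), (1, -8)) = 12.2066
d((-6, 2), (-4, 1)) = 2.2361 <-- minimum
d((1, -8), (-4, 1)) = 10.2956

Closest pair: (-6, 2) and (-4, 1) with distance 2.2361

The closest pair is (-6, 2) and (-4, 1) with Euclidean distance 2.2361. For 4 points, brute-force pairwise comparison is shown above. For large n, the divide-and-conquer algorithm (sort by x, recurse on halves, check the dividing strip) achieves O(n log n).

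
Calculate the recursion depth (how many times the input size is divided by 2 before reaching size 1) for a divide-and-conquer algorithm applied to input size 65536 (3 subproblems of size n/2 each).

For divide and conquer with division factor 2:

Problem sizes at each level:
Level 0: 65536
Level 1: 32768
Level 2: 16384
Level 3: 8192
Level 4: 4096
Level 5: 2048
Level 6: 1024
Level 7: 512
Level 8: 256
Level 9: 128
Level 10: 64
Level 11: 32
Level 12: 16
Level 13: 8
Level 14: 4
Level 15: 2
Level 16: 1

The root is level 0 and the size-1 base case is level 16 (the tree spans levels 0 through 16, i.e. 17 levels counting the root), so the depth is the number of divisions: log_2(65536) = 16

The recursion tree depth is log_2(65536) = 16. At each level, the problem size is divided by 2, so it takes 16 divisions to reduce to a base case of size 1. The algorithm makes 3 recursive calls at each level.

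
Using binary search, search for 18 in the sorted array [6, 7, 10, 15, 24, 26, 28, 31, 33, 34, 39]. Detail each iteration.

Binary search for 18 in [6, 7, 10, 15, 24, 26, 28, 31, 33, 34, 39]:

lo=0, hi=10, mid=5, arr[mid]=26 -> 26 > 18, search left half
lo=0, hi=4, mid=2, arr[mid]=10 -> 10 < 18, search right half
lo=3, hi=4, mid=3, arr[mid]=15 -> 15 < 18, search right half
lo=4, hi=4, mid=4, arr[mid]=24 -> 24 > 18, search left half
lo=4 > hi=3, target 18 not found

Binary search determines that 18 is not in the array after 4 comparisons. The search space was exhausted without finding the target.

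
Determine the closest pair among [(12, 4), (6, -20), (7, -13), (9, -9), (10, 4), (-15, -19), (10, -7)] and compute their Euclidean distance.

Computing all pairwise distances among 7 points:

d((12, 4), (6, -20)) = 24.7386
d((12, 4), (7, -13)) = 17.72
d((12, 4), (9, -9)) = 13.3417
d((12, 4), (10, 4)) = 2.0 <-- minimum
d((12, 4), (-15, -19)) = 35.4683
d((12, 4), (10, -7)) = 11.1803
d((6, -20), (7, -13)) = 7.0711
d((6, -20), (9, -9)) = 11.4018
d((6, -20), (10, 4)) = 24.3311
d((6, -20), (-15, -19)) = 21.0238
d((6, -20), (10, -7)) = 13.6015
d((7, -13), (9, -9)) = 4.4721
d((7, -13), (10, 4)) = 17.2627
d((7, -13), (-15, -19)) = 22.8035
d((7, -13), (10, -7)) = 6.7082
d((9, -9), (10, 4)) = 13.0384
d((9, -9), (-15, -19)) = 26.0
d((9, -9), (10, -7)) = 2.2361
d((10, 4), (-15, -19)) = 33.9706
d((10, 4), (10, -7)) = 11.0
d((-15, -19), (10, -7)) = 27.7308

Closest pair: (12, 4) and (10, 4) with distance 2.0

The closest pair is (12, 4) and (10, 4) with Euclidean distance 2.0. For 7 points, brute-force pairwise comparison is shown above. For large n, the divide-and-conquer algorithm (sort by x, recurse on halves, check the dividing strip) achieves O(n log n).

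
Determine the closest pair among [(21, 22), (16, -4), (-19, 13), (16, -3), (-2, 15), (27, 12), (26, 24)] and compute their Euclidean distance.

Computing all pairwise distances among 7 points:

d((21, 22), (16, -4)) = 26.4764
d((21, 22), (-19, 13)) = 41.0
d((21, 22), (16, -3)) = 25.4951
d((21, 22), (-2, 15)) = 24.0416
d((21, 22), (27, 12)) = 11.6619
d((21, 22), (26, 24)) = 5.3852
d((16, -4), (-19, 13)) = 38.9102
d((16, -4), (16, -3)) = 1.0 <-- minimum
d((16, -4), (-2, 15)) = 26.1725
d((16, -4), (27, 12)) = 19.4165
d((16, -4), (26, 24)) = 29.7321
d((-19, 13), (16, -3)) = 38.4838
d((-19, 13), (-2, 15)) = 17.1172
d((-19, 13), (27, 12)) = 46.0109
d((-19, 13), (26, 24)) = 46.3249
d((16, -3), (-2, 15)) = 25.4558
d((16, -3), (27, 12)) = 18.6011
d((16, -3), (26, 24)) = 28.7924
d((-2, 15), (27, 12)) = 29.1548
d((-2, 15), (26, 24)) = 29.4109
d((27, 12), (26, 24)) = 12.0416

Closest pair: (16, -4) and (16, -3) with distance 1.0

The closest pair is (16, -4) and (16, -3) with Euclidean distance 1.0. For 7 points, brute-force pairwise comparison is shown above. For large n, the divide-and-conquer algorithm (sort by x, recurse on halves, check the dividing strip) achieves O(n log n).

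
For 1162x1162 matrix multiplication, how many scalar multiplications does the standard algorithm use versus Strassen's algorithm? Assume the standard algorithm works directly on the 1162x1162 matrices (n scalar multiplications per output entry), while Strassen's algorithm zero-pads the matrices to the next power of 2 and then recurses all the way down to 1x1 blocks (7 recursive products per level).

Matrix multiplication for 1162x1162 matrices:

Strassen's algorithm requires power-of-2 dimensions. Pad 1162x1162 to 2048x2048 (next power of 2).

Standard algorithm: 1162^3 = 1568983528 multiplications
Strassen's algorithm: 7^(log2(2048)) = 7^11 = 1977326743 multiplications
Difference: 1568983528 - 1977326743 = -408343215 (Strassen uses MORE here due to padding overhead — for small or just-over-power-of-2 n, padding can outweigh the per-level savings)

Standard: 1568983528 multiplications (1162^3). Strassen: 1977326743 multiplications (7^11, after padding to 2048x2048). Strassen reduces 8 recursive multiplications to 7 at each level.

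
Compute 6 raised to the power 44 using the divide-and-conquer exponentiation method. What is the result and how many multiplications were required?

Computing 6^44 by squaring (build up from 6^1; each line after the first costs one multiplication):

6^1 = 6
6^2 = (6^1)^2 = 6^2 = 36
6^4 = (6^2)^2 = 36^2 = 1296
6^5 = 6 * 6^4 = 6 * 1296 = 7776
6^10 = (6^5)^2 = 7776^2 = 60466176
6^11 = 6 * 6^10 = 6 * 60466176 = 362797056
6^22 = (6^11)^2 = 362797056^2 = 131621703842267136
6^44 = (6^22)^2 = 131621703842267136^2 = 17324272922341479351919144385642496

Result: 17324272922341479351919144385642496
Multiplications needed: 7 (7 lines after 6^1)

6^44 = 17324272922341479351919144385642496. Using exponentiation by squaring, this requires 7 multiplications. The key idea: if the exponent is even, square the half-power; if odd, multiply by the base once.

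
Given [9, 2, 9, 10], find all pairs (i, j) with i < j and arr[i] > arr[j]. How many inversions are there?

Finding inversions in [9, 2, 9, 10]:

(0, 1): arr[0]=9 > arr[1]=2

Total inversions: 1

The array has 1 inversion(s): (0,1). Each pair (i,j) satisfies i < j and arr[i] > arr[j].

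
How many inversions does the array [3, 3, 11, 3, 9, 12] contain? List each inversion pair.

Finding inversions in [3, 3, 11, 3, 9, 12]:

(2, 3): arr[2]=11 > arr[3]=3
(2, 4): arr[2]=11 > arr[4]=9

Total inversions: 2

The array has 2 inversion(s): (2,3), (2,4). Each pair (i,j) satisfies i < j and arr[i] > arr[j].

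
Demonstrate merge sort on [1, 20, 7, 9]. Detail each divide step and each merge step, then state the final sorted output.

Merge sort trace:

Split: [1, 20, 7, 9] -> [1, 20] and [7, 9]
  Split: [1, 20] -> [1] and [20]
  Merge: [1] + [20] -> [1, 20]
  Split: [7, 9] -> [7] and [9]
  Merge: [7] + [9] -> [7, 9]
Merge: [1, 20] + [7, 9] -> [1, 7, 9, 20]

Final sorted array: [1, 7, 9, 20]

The merge sort proceeds by recursively splitting the array and merging sorted halves.
After all merges, the sorted array is [1, 7, 9, 20].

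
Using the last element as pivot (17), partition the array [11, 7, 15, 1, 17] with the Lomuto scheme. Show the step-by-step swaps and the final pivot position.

Lomuto partition with pivot = 17:

Initial array: [11, 7, 15, 1, 17]

arr[0]=11 <= 17: swap with position 0, array becomes [11, 7, 15, 1, 17]
arr[1]=7 <= 17: swap with position 1, array becomes [11, 7, 15, 1, 17]
arr[2]=15 <= 17: swap with position 2, array becomes [11, 7, 15, 1, 17]
arr[3]=1 <= 17: swap with position 3, array becomes [11, 7, 15, 1, 17]

Place pivot at position 4: [11, 7, 15, 1, 17]
Pivot position: 4

After partitioning with pivot 17, the array becomes [11, 7, 15, 1, 17]. The pivot is placed at index 4. All elements to the left of the pivot are <= 17, and all elements to the right are > 17.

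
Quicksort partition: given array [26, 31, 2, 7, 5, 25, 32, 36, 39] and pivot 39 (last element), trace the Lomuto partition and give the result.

Lomuto partition with pivot = 39:

Initial array: [26, 31, 2, 7, 5, 25, 32, 36, 39]

arr[0]=26 <= 39: swap with position 0, array becomes [26, 31, 2, 7, 5, 25, 32, 36, 39]
arr[1]=31 <= 39: swap with position 1, array becomes [26, 31, 2, 7, 5, 25, 32, 36, 39]
arr[2]=2 <= 39: swap with position 2, array becomes [26, 31, 2, 7, 5, 25, 32, 36, 39]
arr[3]=7 <= 39: swap with position 3, array becomes [26, 31, 2, 7, 5, 25, 32, 36, 39]
arr[4]=5 <= 39: swap with position 4, array becomes [26, 31, 2, 7, 5, 25, 32, 36, 39]
arr[5]=25 <= 39: swap with position 5, array becomes [26, 31, 2, 7, 5, 25, 32, 36, 39]
arr[6]=32 <= 39: swap with position 6, array becomes [26, 31, 2, 7, 5, 25, 32, 36, 39]
arr[7]=36 <= 39: swap with position 7, array becomes [26, 31, 2, 7, 5, 25, 32, 36, 39]

Place pivot at position 8: [26, 31, 2, 7, 5, 25, 32, 36, 39]
Pivot position: 8

After partitioning with pivot 39, the array becomes [26, 31, 2, 7, 5, 25, 32, 36, 39]. The pivot is placed at index 8. All elements to the left of the pivot are <= 39, and all elements to the right are > 39.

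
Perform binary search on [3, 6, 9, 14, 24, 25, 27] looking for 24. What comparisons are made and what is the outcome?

Binary search for 24 in [3, 6, 9, 14, 24, 25, 27]:

lo=0, hi=6, mid=3, arr[mid]=14 -> 14 < 24, search right half
lo=4, hi=6, mid=5, arr[mid]=25 -> 25 > 24, search left half
lo=4, hi=4, mid=4, arr[mid]=24 -> Found target at index 4!

Binary search finds 24 at index 4 after 3 comparisons. The search repeatedly halves the search space by comparing with the middle element.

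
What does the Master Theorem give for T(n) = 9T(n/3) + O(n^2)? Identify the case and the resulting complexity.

Master Theorem for T(n) = 9T(n/3) + O(n^2):

a = 9, b = 3, c = 2
log_b(a) = log_3(9) = 2.0000

Case 2: c = 2 = log_3(9) = 2.0000
T(n) = O(n^2 log n) = O(n^2 log n)

For T(n) = 9T(n/3) + O(n^2): log_3(9) = 2.0000. This is Case 2 of the Master Theorem (c = log_b(a), equal work at all levels), giving O(n^2 log n).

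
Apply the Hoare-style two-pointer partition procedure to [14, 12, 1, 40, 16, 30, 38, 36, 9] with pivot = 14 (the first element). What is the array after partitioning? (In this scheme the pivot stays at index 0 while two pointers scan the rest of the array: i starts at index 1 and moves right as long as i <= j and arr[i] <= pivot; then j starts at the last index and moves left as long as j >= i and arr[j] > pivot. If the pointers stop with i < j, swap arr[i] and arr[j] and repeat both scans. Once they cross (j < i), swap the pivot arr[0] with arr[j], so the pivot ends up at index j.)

Hoare-style two-pointer partition with pivot = 14:

Initial array: [14, 12, 1, 40, 16, 30, 38, 36, 9]

Pointers start at i = 1, j = 8.
i stops at index 3 (arr[3]=40 > 14), j stops at index 8 (arr[8]=9 <= 14): swap arr[3] and arr[8], array becomes [14, 12, 1, 9, 16, 30, 38, 36, 40]
i ends at 4, j ends at 3: the pointers have crossed (j < i), so scanning stops.

Swap pivot arr[0] with arr[3] to place pivot at position 3: [9, 12, 1, 14, 16, 30, 38, 36, 40]
Pivot position: 3

After partitioning with pivot 14, the array becomes [9, 12, 1, 14, 16, 30, 38, 36, 40]. The pivot is placed at index 3. All elements to the left of the pivot are <= 14, and all elements to the right are > 14.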